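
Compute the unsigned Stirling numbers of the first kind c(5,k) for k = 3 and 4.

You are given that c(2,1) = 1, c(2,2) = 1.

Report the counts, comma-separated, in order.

35, 10

@3  (3,1):1·2+0→2, (3,2):1·2+1→3, (3,3):0·2+1→1
@4  (4,2):3·3+2→11, (4,3):1·3+3→6, (4,4):0·3+1→1
@5  (5,3):6·4+11→35, (5,4):1·4+6→10
Read c(5,3) = 35, c(5,4) = 10.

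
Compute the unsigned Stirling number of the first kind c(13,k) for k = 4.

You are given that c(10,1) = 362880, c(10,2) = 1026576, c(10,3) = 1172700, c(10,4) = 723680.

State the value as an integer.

i=11: T(11,2)=362880+10·1026576=10628640 | T(11,3)=1026576+10·1172700=12753576 | T(11,4)=1172700+10·723680=8409500
i=12: T(12,3)=10628640+11·12753576=150917976 | T(12,4)=12753576+11·8409500=105258076
i=13: T(13,4)=150917976+12·105258076=1414014888
Read c(13,4) = 1414014888.

1414014888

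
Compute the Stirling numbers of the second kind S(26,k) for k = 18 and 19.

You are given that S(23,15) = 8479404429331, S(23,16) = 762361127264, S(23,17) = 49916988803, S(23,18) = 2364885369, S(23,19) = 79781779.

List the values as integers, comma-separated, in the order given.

107025546101760, 6433839018750

row 24: T[24][16]=16·762361127264+8479404429331=20677182465555  T[24][17]=17·49916988803+762361127264=1610949936915  T[24][18]=18·2364885369+49916988803=92484925445  T[24][19]=19·79781779+2364885369=3880739170
row 25: T[25][17]=17·1610949936915+20677182465555=48063331393110  T[25][18]=18·92484925445+1610949936915=3275678594925  T[25][19]=19·3880739170+92484925445=166218969675
row 26: T[26][18]=18·3275678594925+48063331393110=107025546101760  T[26][19]=19·166218969675+3275678594925=6433839018750
Read S(26,18) = 107025546101760, S(26,19) = 6433839018750.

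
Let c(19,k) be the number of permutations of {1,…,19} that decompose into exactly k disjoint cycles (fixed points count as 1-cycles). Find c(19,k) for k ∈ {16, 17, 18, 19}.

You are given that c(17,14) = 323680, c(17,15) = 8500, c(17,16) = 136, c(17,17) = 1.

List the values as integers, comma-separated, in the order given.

row 18: T[18][15]=17·8500+323680=468180  T[18][16]=17·136+8500=10812  T[18][17]=17·1+136=153  T[18][18]=17·0+1=1
row 19: T[19][16]=18·10812+468180=662796  T[19][17]=18·153+10812=13566  T[19][18]=18·1+153=171  T[19][19]=18·0+1=1
Read c(19,16) = 662796, c(19,17) = 13566, c(19,18) = 171, c(19,19) = 1.

662796, 13566, 171, 1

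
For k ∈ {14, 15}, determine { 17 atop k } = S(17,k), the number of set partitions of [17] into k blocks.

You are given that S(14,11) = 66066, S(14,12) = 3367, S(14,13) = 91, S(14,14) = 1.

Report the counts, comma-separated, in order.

249900, 7820

[15] T[15,12]:12*3367+66066=106470 · T[15,13]:13*91+3367=4550 · T[15,14]:14*1+91=105 · T[15,15]:15*0+1=1
[16] T[16,13]:13*4550+106470=165620 · T[16,14]:14*105+4550=6020 · T[16,15]:15*1+105=120
[17] T[17,14]:14*6020+165620=249900 · T[17,15]:15*120+6020=7820
Read S(17,14) = 249900, S(17,15) = 7820.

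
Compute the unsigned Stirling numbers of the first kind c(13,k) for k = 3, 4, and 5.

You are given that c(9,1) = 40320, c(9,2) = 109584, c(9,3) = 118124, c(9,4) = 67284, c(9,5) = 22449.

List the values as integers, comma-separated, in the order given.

1931559552, 1414014888, 657206836

row 10: T[10][1]=9·40320+0=362880  T[10][2]=9·109584+40320=1026576  T[10][3]=9·118124+109584=1172700  T[10][4]=9·67284+118124=723680  T[10][5]=9·22449+67284=269325
row 11: T[11][1]=10·362880+0=3628800  T[11][2]=10·1026576+362880=10628640  T[11][3]=10·1172700+1026576=12753576  T[11][4]=10·723680+1172700=8409500  T[11][5]=10·269325+723680=3416930
row 12: T[12][2]=11·10628640+3628800=120543840  T[12][3]=11·12753576+10628640=150917976  T[12][4]=11·8409500+12753576=105258076  T[12][5]=11·3416930+8409500=45995730
row 13: T[13][3]=12·150917976+120543840=1931559552  T[13][4]=12·105258076+150917976=1414014888  T[13][5]=12·45995730+105258076=657206836
Read c(13,3) = 1931559552, c(13,4) = 1414014888, c(13,5) = 657206836.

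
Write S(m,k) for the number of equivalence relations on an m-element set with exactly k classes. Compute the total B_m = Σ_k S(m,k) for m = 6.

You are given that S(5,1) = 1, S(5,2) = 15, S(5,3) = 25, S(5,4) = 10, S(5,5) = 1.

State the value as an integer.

@6  (6,1):1·1+0→1, (6,2):15·2+1→31, (6,3):25·3+15→90, (6,4):10·4+25→65, (6,5):1·5+10→15, (6,6):0·6+1→1
B_6 = ΣS(6,k) = 1+31+90+65+15+1 = 203

203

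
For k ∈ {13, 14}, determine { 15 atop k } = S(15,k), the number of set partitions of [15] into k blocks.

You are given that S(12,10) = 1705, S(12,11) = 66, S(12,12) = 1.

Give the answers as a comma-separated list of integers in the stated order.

4550, 105

row 13: T[13][11]=11·66+1705=2431  T[13][12]=12·1+66=78  T[13][13]=13·0+1=1
row 14: T[14][12]=12·78+2431=3367  T[14][13]=13·1+78=91  T[14][14]=14·0+1=1
row 15: T[15][13]=13·91+3367=4550  T[15][14]=14·1+91=105
Read S(15,13) = 4550, S(15,14) = 105.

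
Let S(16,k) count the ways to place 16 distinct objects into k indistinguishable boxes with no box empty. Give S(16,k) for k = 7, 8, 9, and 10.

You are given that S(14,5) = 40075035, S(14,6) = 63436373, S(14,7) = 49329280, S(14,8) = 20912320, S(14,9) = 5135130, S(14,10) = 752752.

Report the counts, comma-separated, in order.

3281882604, 2141764053, 820784250, 193754990

@15  (15,6):63436373·6+40075035→420693273, (15,7):49329280·7+63436373→408741333, (15,8):20912320·8+49329280→216627840, (15,9):5135130·9+20912320→67128490, (15,10):752752·10+5135130→12662650
@16  (16,7):408741333·7+420693273→3281882604, (16,8):216627840·8+408741333→2141764053, (16,9):67128490·9+216627840→820784250, (16,10):12662650·10+67128490→193754990
Read S(16,7) = 3281882604, S(16,8) = 2141764053, S(16,9) = 820784250, S(16,10) = 193754990.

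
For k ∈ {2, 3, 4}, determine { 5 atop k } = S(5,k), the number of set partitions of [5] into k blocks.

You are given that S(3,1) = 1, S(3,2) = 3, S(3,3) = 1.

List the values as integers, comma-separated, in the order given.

15, 25, 10

row 4: T[4][1]=1·1+0=1  T[4][2]=2·3+1=7  T[4][3]=3·1+3=6  T[4][4]=4·0+1=1
row 5: T[5][2]=2·7+1=15  T[5][3]=3·6+7=25  T[5][4]=4·1+6=10
Read S(5,2) = 15, S(5,3) = 25, S(5,4) = 10.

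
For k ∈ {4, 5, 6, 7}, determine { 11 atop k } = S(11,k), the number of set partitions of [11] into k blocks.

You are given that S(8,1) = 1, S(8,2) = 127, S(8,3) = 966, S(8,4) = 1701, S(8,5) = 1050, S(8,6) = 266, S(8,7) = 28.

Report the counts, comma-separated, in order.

r9: T_9,2=2×127+1=255; T_9,3=3×966+127=3025; T_9,4=4×1701+966=7770; T_9,5=5×1050+1701=6951; T_9,6=6×266+1050=2646; T_9,7=7×28+266=462
r10: T_10,3=3×3025+255=9330; T_10,4=4×7770+3025=34105; T_10,5=5×6951+7770=42525; T_10,6=6×2646+6951=22827; T_10,7=7×462+2646=5880
r11: T_11,4=4×34105+9330=145750; T_11,5=5×42525+34105=246730; T_11,6=6×22827+42525=179487; T_11,7=7×5880+22827=63987
Read S(11,4) = 145750, S(11,5) = 246730, S(11,6) = 179487, S(11,7) = 63987.

145750, 246730, 179487, 63987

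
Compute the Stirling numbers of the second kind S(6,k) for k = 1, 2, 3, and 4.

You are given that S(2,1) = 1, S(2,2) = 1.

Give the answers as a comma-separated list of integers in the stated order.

[3] T[3,1]:1*1+0=1 · T[3,2]:2*1+1=3 · T[3,3]:3*0+1=1
[4] T[4,1]:1*1+0=1 · T[4,2]:2*3+1=7 · T[4,3]:3*1+3=6 · T[4,4]:4*0+1=1
[5] T[5,1]:1*1+0=1 · T[5,2]:2*7+1=15 · T[5,3]:3*6+7=25 · T[5,4]:4*1+6=10
[6] T[6,1]:1*1+0=1 · T[6,2]:2*15+1=31 · T[6,3]:3*25+15=90 · T[6,4]:4*10+25=65
Read S(6,1) = 1, S(6,2) = 31, S(6,3) = 90, S(6,4) = 65.

1, 31, 90, 65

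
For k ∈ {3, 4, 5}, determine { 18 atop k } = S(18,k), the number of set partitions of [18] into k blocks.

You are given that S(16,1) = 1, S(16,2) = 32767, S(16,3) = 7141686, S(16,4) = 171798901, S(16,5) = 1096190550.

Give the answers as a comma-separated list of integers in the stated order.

64439010, 2798806985, 28958095545

row 17: T[17][2]=2·32767+1=65535  T[17][3]=3·7141686+32767=21457825  T[17][4]=4·171798901+7141686=694337290  T[17][5]=5·1096190550+171798901=5652751651
row 18: T[18][3]=3·21457825+65535=64439010  T[18][4]=4·694337290+21457825=2798806985  T[18][5]=5·5652751651+694337290=28958095545
Read S(18,3) = 64439010, S(18,4) = 2798806985, S(18,5) = 28958095545.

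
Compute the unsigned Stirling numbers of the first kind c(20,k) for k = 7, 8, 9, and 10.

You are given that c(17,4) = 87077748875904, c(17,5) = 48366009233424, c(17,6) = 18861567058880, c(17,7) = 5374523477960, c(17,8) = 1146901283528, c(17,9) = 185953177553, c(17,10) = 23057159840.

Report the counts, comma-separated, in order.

52260903362512720, 12953636989943896, 2503858755467550, 381922055502195

r18: T_18,5=17×48366009233424+87077748875904=909299905844112; T_18,6=17×18861567058880+48366009233424=369012649234384; T_18,7=17×5374523477960+18861567058880=110228466184200; T_18,8=17×1146901283528+5374523477960=24871845297936; T_18,9=17×185953177553+1146901283528=4308105301929; T_18,10=17×23057159840+185953177553=577924894833
r19: T_19,6=18×369012649234384+909299905844112=7551527592063024; T_19,7=18×110228466184200+369012649234384=2353125040549984; T_19,8=18×24871845297936+110228466184200=557921681547048; T_19,9=18×4308105301929+24871845297936=102417740732658; T_19,10=18×577924894833+4308105301929=14710753408923
r20: T_20,7=19×2353125040549984+7551527592063024=52260903362512720; T_20,8=19×557921681547048+2353125040549984=12953636989943896; T_20,9=19×102417740732658+557921681547048=2503858755467550; T_20,10=19×14710753408923+102417740732658=381922055502195
Read c(20,7) = 52260903362512720, c(20,8) = 12953636989943896, c(20,9) = 2503858755467550, c(20,10) = 381922055502195.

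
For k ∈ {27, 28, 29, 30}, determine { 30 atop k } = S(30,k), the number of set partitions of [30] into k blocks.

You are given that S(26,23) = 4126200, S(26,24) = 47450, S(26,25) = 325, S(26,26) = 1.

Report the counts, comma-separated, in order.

r27: T_27,24=24×47450+4126200=5265000; T_27,25=25×325+47450=55575; T_27,26=26×1+325=351; T_27,27=27×0+1=1
r28: T_28,25=25×55575+5265000=6654375; T_28,26=26×351+55575=64701; T_28,27=27×1+351=378; T_28,28=28×0+1=1
r29: T_29,26=26×64701+6654375=8336601; T_29,27=27×378+64701=74907; T_29,28=28×1+378=406; T_29,29=29×0+1=1
r30: T_30,27=27×74907+8336601=10359090; T_30,28=28×406+74907=86275; T_30,29=29×1+406=435; T_30,30=30×0+1=1
Read S(30,27) = 10359090, S(30,28) = 86275, S(30,29) = 435, S(30,30) = 1.

10359090, 86275, 435, 1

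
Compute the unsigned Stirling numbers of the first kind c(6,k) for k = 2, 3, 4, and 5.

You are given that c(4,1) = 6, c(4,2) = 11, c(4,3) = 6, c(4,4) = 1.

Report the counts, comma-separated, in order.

row 5: T[5][1]=4·6+0=24  T[5][2]=4·11+6=50  T[5][3]=4·6+11=35  T[5][4]=4·1+6=10  T[5][5]=4·0+1=1
row 6: T[6][2]=5·50+24=274  T[6][3]=5·35+50=225  T[6][4]=5·10+35=85  T[6][5]=5·1+10=15
Read c(6,2) = 274, c(6,3) = 225, c(6,4) = 85, c(6,5) = 15.

274, 225, 85, 15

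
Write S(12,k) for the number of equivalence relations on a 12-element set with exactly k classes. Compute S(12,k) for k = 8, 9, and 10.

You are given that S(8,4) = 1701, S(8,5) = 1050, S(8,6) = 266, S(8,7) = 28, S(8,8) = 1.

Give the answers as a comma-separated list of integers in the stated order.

159027, 22275, 1705

i=9: T(9,5)=1701+5·1050=6951 | T(9,6)=1050+6·266=2646 | T(9,7)=266+7·28=462 | T(9,8)=28+8·1=36 | T(9,9)=1+9·0=1
i=10: T(10,6)=6951+6·2646=22827 | T(10,7)=2646+7·462=5880 | T(10,8)=462+8·36=750 | T(10,9)=36+9·1=45 | T(10,10)=1+10·0=1
i=11: T(11,7)=22827+7·5880=63987 | T(11,8)=5880+8·750=11880 | T(11,9)=750+9·45=1155 | T(11,10)=45+10·1=55
i=12: T(12,8)=63987+8·11880=159027 | T(12,9)=11880+9·1155=22275 | T(12,10)=1155+10·55=1705
Read S(12,8) = 159027, S(12,9) = 22275, S(12,10) = 1705.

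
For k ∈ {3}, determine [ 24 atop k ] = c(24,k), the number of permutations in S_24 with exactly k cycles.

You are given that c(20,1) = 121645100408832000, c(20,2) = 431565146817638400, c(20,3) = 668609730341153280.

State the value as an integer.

159539850276066860544000

row 21: T[21][1]=20·121645100408832000+0=2432902008176640000  T[21][2]=20·431565146817638400+121645100408832000=8752948036761600000  T[21][3]=20·668609730341153280+431565146817638400=13803759753640704000
row 22: T[22][1]=21·2432902008176640000+0=51090942171709440000  T[22][2]=21·8752948036761600000+2432902008176640000=186244810780170240000  T[22][3]=21·13803759753640704000+8752948036761600000=298631902863216384000
row 23: T[23][2]=22·186244810780170240000+51090942171709440000=4148476779335454720000  T[23][3]=22·298631902863216384000+186244810780170240000=6756146673770930688000
row 24: T[24][3]=23·6756146673770930688000+4148476779335454720000=159539850276066860544000
Read c(24,3) = 159539850276066860544000.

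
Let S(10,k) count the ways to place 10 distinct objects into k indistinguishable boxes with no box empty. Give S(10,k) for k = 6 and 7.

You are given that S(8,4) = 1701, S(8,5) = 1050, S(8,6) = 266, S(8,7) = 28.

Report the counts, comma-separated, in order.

22827, 5880

@9  (9,5):1050·5+1701→6951, (9,6):266·6+1050→2646, (9,7):28·7+266→462
@10  (10,6):2646·6+6951→22827, (10,7):462·7+2646→5880
Read S(10,6) = 22827, S(10,7) = 5880.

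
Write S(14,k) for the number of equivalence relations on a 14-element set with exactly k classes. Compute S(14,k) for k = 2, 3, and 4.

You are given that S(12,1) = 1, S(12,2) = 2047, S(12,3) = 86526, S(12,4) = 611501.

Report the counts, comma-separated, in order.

[13] T[13,1]:1*1+0=1 · T[13,2]:2*2047+1=4095 · T[13,3]:3*86526+2047=261625 · T[13,4]:4*611501+86526=2532530
[14] T[14,2]:2*4095+1=8191 · T[14,3]:3*261625+4095=788970 · T[14,4]:4*2532530+261625=10391745
Read S(14,2) = 8191, S(14,3) = 788970, S(14,4) = 10391745.

8191, 788970, 10391745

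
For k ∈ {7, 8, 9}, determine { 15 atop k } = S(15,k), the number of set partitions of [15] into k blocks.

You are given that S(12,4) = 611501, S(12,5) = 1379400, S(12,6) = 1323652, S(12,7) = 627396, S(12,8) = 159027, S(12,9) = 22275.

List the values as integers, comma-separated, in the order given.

408741333, 216627840, 67128490

row 13: T[13][5]=5·1379400+611501=7508501  T[13][6]=6·1323652+1379400=9321312  T[13][7]=7·627396+1323652=5715424  T[13][8]=8·159027+627396=1899612  T[13][9]=9·22275+159027=359502
row 14: T[14][6]=6·9321312+7508501=63436373  T[14][7]=7·5715424+9321312=49329280  T[14][8]=8·1899612+5715424=20912320  T[14][9]=9·359502+1899612=5135130
row 15: T[15][7]=7·49329280+63436373=408741333  T[15][8]=8·20912320+49329280=216627840  T[15][9]=9·5135130+20912320=67128490
Read S(15,7) = 408741333, S(15,8) = 216627840, S(15,9) = 67128490.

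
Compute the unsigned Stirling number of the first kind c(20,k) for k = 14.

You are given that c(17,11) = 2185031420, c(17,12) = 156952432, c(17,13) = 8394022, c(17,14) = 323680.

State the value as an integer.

20692933630

r18: T_18,12=17×156952432+2185031420=4853222764; T_18,13=17×8394022+156952432=299650806; T_18,14=17×323680+8394022=13896582
r19: T_19,13=18×299650806+4853222764=10246937272; T_19,14=18×13896582+299650806=549789282
r20: T_20,14=19×549789282+10246937272=20692933630
Read c(20,14) = 20692933630.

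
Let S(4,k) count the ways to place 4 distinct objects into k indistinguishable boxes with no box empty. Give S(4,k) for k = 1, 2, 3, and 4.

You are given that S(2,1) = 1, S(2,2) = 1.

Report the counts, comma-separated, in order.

1, 7, 6, 1

i=3: T(3,1)=0+1·1=1 | T(3,2)=1+2·1=3 | T(3,3)=1+3·0=1
i=4: T(4,1)=0+1·1=1 | T(4,2)=1+2·3=7 | T(4,3)=3+3·1=6 | T(4,4)=1+4·0=1
Read S(4,1) = 1, S(4,2) = 7, S(4,3) = 6, S(4,4) = 1.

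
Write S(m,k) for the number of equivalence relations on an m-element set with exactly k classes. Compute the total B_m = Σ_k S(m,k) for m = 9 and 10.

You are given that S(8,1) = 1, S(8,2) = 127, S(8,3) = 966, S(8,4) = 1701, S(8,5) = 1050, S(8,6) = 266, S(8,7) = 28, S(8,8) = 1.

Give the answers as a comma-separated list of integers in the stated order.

row 9: T[9][1]=1·1+0=1  T[9][2]=2·127+1=255  T[9][3]=3·966+127=3025  T[9][4]=4·1701+966=7770  T[9][5]=5·1050+1701=6951  T[9][6]=6·266+1050=2646  T[9][7]=7·28+266=462  T[9][8]=8·1+28=36  T[9][9]=9·0+1=1
row 10: T[10][1]=1·1+0=1  T[10][2]=2·255+1=511  T[10][3]=3·3025+255=9330  T[10][4]=4·7770+3025=34105  T[10][5]=5·6951+7770=42525  T[10][6]=6·2646+6951=22827  T[10][7]=7·462+2646=5880  T[10][8]=8·36+462=750  T[10][9]=9·1+36=45  T[10][10]=10·0+1=1
B_9 = ΣS(9,k) = 1+255+3025+7770+6951+2646+462+36+1 = 21147
B_10 = ΣS(10,k) = 1+511+9330+34105+42525+22827+5880+750+45+1 = 115975

21147, 115975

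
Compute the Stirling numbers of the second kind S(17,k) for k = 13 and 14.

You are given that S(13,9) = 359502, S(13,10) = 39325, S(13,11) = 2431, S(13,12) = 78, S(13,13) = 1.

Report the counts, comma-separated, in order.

row 14: T[14][10]=10·39325+359502=752752  T[14][11]=11·2431+39325=66066  T[14][12]=12·78+2431=3367  T[14][13]=13·1+78=91  T[14][14]=14·0+1=1
row 15: T[15][11]=11·66066+752752=1479478  T[15][12]=12·3367+66066=106470  T[15][13]=13·91+3367=4550  T[15][14]=14·1+91=105
row 16: T[16][12]=12·106470+1479478=2757118  T[16][13]=13·4550+106470=165620  T[16][14]=14·105+4550=6020
row 17: T[17][13]=13·165620+2757118=4910178  T[17][14]=14·6020+165620=249900
Read S(17,13) = 4910178, S(17,14) = 249900.

4910178, 249900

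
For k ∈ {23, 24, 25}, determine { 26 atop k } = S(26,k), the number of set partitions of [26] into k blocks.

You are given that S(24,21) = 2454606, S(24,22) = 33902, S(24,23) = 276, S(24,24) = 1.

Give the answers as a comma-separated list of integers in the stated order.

4126200, 47450, 325

i=25: T(25,22)=2454606+22·33902=3200450 | T(25,23)=33902+23·276=40250 | T(25,24)=276+24·1=300 | T(25,25)=1+25·0=1
i=26: T(26,23)=3200450+23·40250=4126200 | T(26,24)=40250+24·300=47450 | T(26,25)=300+25·1=325
Read S(26,23) = 4126200, S(26,24) = 47450, S(26,25) = 325.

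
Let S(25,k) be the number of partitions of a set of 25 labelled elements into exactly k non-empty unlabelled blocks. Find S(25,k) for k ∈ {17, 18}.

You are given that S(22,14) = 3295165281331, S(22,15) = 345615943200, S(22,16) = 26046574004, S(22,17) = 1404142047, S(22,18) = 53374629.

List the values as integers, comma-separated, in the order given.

row 23: T[23][15]=15·345615943200+3295165281331=8479404429331  T[23][16]=16·26046574004+345615943200=762361127264  T[23][17]=17·1404142047+26046574004=49916988803  T[23][18]=18·53374629+1404142047=2364885369
row 24: T[24][16]=16·762361127264+8479404429331=20677182465555  T[24][17]=17·49916988803+762361127264=1610949936915  T[24][18]=18·2364885369+49916988803=92484925445
row 25: T[25][17]=17·1610949936915+20677182465555=48063331393110  T[25][18]=18·92484925445+1610949936915=3275678594925
Read S(25,17) = 48063331393110, S(25,18) = 3275678594925.

48063331393110, 3275678594925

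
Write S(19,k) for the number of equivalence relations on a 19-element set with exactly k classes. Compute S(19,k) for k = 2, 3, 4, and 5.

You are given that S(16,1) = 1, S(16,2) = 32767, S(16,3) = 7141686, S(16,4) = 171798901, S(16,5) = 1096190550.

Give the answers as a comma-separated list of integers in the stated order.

262143, 193448101, 11259666950, 147589284710

[17] T[17,1]:1*1+0=1 · T[17,2]:2*32767+1=65535 · T[17,3]:3*7141686+32767=21457825 · T[17,4]:4*171798901+7141686=694337290 · T[17,5]:5*1096190550+171798901=5652751651
[18] T[18,1]:1*1+0=1 · T[18,2]:2*65535+1=131071 · T[18,3]:3*21457825+65535=64439010 · T[18,4]:4*694337290+21457825=2798806985 · T[18,5]:5*5652751651+694337290=28958095545
[19] T[19,2]:2*131071+1=262143 · T[19,3]:3*64439010+131071=193448101 · T[19,4]:4*2798806985+64439010=11259666950 · T[19,5]:5*28958095545+2798806985=147589284710
Read S(19,2) = 262143, S(19,3) = 193448101, S(19,4) = 11259666950, S(19,5) = 147589284710.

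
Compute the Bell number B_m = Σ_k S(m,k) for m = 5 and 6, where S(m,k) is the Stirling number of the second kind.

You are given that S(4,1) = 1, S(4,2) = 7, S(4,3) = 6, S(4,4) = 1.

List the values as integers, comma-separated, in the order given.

52, 203

i=5: T(5,1)=0+1·1=1 | T(5,2)=1+2·7=15 | T(5,3)=7+3·6=25 | T(5,4)=6+4·1=10 | T(5,5)=1+5·0=1
i=6: T(6,1)=0+1·1=1 | T(6,2)=1+2·15=31 | T(6,3)=15+3·25=90 | T(6,4)=25+4·10=65 | T(6,5)=10+5·1=15 | T(6,6)=1+6·0=1
B_5 = ΣS(5,k) = 1+15+25+10+1 = 52
B_6 = ΣS(6,k) = 1+31+90+65+15+1 = 203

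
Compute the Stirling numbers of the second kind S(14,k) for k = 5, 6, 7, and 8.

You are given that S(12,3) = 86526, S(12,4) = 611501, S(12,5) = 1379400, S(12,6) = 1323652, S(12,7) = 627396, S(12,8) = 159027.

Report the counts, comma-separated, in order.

40075035, 63436373, 49329280, 20912320

row 13: T[13][4]=4·611501+86526=2532530  T[13][5]=5·1379400+611501=7508501  T[13][6]=6·1323652+1379400=9321312  T[13][7]=7·627396+1323652=5715424  T[13][8]=8·159027+627396=1899612
row 14: T[14][5]=5·7508501+2532530=40075035  T[14][6]=6·9321312+7508501=63436373  T[14][7]=7·5715424+9321312=49329280  T[14][8]=8·1899612+5715424=20912320
Read S(14,5) = 40075035, S(14,6) = 63436373, S(14,7) = 49329280, S(14,8) = 20912320.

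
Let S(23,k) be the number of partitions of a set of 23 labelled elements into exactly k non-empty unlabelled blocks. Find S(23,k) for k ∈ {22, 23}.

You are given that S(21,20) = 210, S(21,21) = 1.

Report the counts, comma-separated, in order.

r22: T_22,21=21×1+210=231; T_22,22=22×0+1=1
r23: T_23,22=22×1+231=253; T_23,23=23×0+1=1
Read S(23,22) = 253, S(23,23) = 1.

253, 1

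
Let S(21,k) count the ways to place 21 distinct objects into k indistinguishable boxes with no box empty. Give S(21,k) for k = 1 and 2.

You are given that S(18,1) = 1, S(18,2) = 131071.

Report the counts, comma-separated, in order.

1, 1048575

r19: T_19,1=1×1+0=1; T_19,2=2×131071+1=262143
r20: T_20,1=1×1+0=1; T_20,2=2×262143+1=524287
r21: T_21,1=1×1+0=1; T_21,2=2×524287+1=1048575
Read S(21,1) = 1, S(21,2) = 1048575.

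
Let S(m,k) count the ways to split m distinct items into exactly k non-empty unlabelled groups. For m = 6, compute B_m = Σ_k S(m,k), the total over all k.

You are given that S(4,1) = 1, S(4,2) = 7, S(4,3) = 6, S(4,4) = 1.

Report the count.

203

row 5: T[5][1]=1·1+0=1  T[5][2]=2·7+1=15  T[5][3]=3·6+7=25  T[5][4]=4·1+6=10  T[5][5]=5·0+1=1
row 6: T[6][1]=1·1+0=1  T[6][2]=2·15+1=31  T[6][3]=3·25+15=90  T[6][4]=4·10+25=65  T[6][5]=5·1+10=15  T[6][6]=6·0+1=1
B_6 = ΣS(6,k) = 1+31+90+65+15+1 = 203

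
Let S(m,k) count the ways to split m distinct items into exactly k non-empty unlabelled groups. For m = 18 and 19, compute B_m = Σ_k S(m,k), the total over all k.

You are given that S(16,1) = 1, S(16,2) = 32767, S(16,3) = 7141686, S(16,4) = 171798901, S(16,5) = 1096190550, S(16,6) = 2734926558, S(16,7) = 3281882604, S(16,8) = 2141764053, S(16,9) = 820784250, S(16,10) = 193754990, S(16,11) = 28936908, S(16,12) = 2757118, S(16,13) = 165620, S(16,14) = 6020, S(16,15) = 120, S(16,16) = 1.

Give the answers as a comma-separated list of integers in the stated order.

r17: T_17,1=1×1+0=1; T_17,2=2×32767+1=65535; T_17,3=3×7141686+32767=21457825; T_17,4=4×171798901+7141686=694337290; T_17,5=5×1096190550+171798901=5652751651; T_17,6=6×2734926558+1096190550=17505749898; T_17,7=7×3281882604+2734926558=25708104786; T_17,8=8×2141764053+3281882604=20415995028; T_17,9=9×820784250+2141764053=9528822303; T_17,10=10×193754990+820784250=2758334150; T_17,11=11×28936908+193754990=512060978; T_17,12=12×2757118+28936908=62022324; T_17,13=13×165620+2757118=4910178; T_17,14=14×6020+165620=249900; T_17,15=15×120+6020=7820; T_17,16=16×1+120=136; T_17,17=17×0+1=1
r18: T_18,1=1×1+0=1; T_18,2=2×65535+1=131071; T_18,3=3×21457825+65535=64439010; T_18,4=4×694337290+21457825=2798806985; T_18,5=5×5652751651+694337290=28958095545; T_18,6=6×17505749898+5652751651=110687251039; T_18,7=7×25708104786+17505749898=197462483400; T_18,8=8×20415995028+25708104786=189036065010; T_18,9=9×9528822303+20415995028=106175395755; T_18,10=10×2758334150+9528822303=37112163803; T_18,11=11×512060978+2758334150=8391004908; T_18,12=12×62022324+512060978=1256328866; T_18,13=13×4910178+62022324=125854638; T_18,14=14×249900+4910178=8408778; T_18,15=15×7820+249900=367200; T_18,16=16×136+7820=9996; T_18,17=17×1+136=153; T_18,18=18×0+1=1
r19: T_19,1=1×1+0=1; T_19,2=2×131071+1=262143; T_19,3=3×64439010+131071=193448101; T_19,4=4×2798806985+64439010=11259666950; T_19,5=5×28958095545+2798806985=147589284710; T_19,6=6×110687251039+28958095545=693081601779; T_19,7=7×197462483400+110687251039=1492924634839; T_19,8=8×189036065010+197462483400=1709751003480; T_19,9=9×106175395755+189036065010=1144614626805; T_19,10=10×37112163803+106175395755=477297033785; T_19,11=11×8391004908+37112163803=129413217791; T_19,12=12×1256328866+8391004908=23466951300; T_19,13=13×125854638+1256328866=2892439160; T_19,14=14×8408778+125854638=243577530; T_19,15=15×367200+8408778=13916778; T_19,16=16×9996+367200=527136; T_19,17=17×153+9996=12597; T_19,18=18×1+153=171; T_19,19=19×0+1=1
B_18 = ΣS(18,k) = 1+131071+64439010+2798806985+28958095545+110687251039+197462483400+189036065010+106175395755+37112163803+8391004908+1256328866+125854638+8408778+367200+9996+153+1 = 682076806159
B_19 = ΣS(19,k) = 1+262143+193448101+11259666950+147589284710+693081601779+1492924634839+1709751003480+1144614626805+477297033785+129413217791+23466951300+2892439160+243577530+13916778+527136+12597+171+1 = 5832742205057

682076806159, 5832742205057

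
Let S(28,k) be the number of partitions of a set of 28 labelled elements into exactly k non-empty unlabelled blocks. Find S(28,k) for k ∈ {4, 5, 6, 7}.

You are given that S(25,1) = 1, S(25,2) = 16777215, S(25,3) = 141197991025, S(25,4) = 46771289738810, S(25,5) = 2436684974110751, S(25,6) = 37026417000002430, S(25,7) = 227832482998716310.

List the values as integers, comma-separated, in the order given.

[26] T[26,2]:2*16777215+1=33554431 · T[26,3]:3*141197991025+16777215=423610750290 · T[26,4]:4*46771289738810+141197991025=187226356946265 · T[26,5]:5*2436684974110751+46771289738810=12230196160292565 · T[26,6]:6*37026417000002430+2436684974110751=224595186974125331 · T[26,7]:7*227832482998716310+37026417000002430=1631853797991016600
[27] T[27,3]:3*423610750290+33554431=1270865805301 · T[27,4]:4*187226356946265+423610750290=749329038535350 · T[27,5]:5*12230196160292565+187226356946265=61338207158409090 · T[27,6]:6*224595186974125331+12230196160292565=1359801318005044551 · T[27,7]:7*1631853797991016600+224595186974125331=11647571772911241531
[28] T[28,4]:4*749329038535350+1270865805301=2998587019946701 · T[28,5]:5*61338207158409090+749329038535350=307440364830580800 · T[28,6]:6*1359801318005044551+61338207158409090=8220146115188676396 · T[28,7]:7*11647571772911241531+1359801318005044551=82892803728383735268
Read S(28,4) = 2998587019946701, S(28,5) = 307440364830580800, S(28,6) = 8220146115188676396, S(28,7) = 82892803728383735268.

2998587019946701, 307440364830580800, 8220146115188676396, 82892803728383735268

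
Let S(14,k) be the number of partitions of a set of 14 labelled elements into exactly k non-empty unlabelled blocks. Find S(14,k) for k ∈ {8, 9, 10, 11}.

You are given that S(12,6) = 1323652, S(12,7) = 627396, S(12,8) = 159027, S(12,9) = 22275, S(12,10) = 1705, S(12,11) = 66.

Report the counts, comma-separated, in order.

20912320, 5135130, 752752, 66066

r13: T_13,7=7×627396+1323652=5715424; T_13,8=8×159027+627396=1899612; T_13,9=9×22275+159027=359502; T_13,10=10×1705+22275=39325; T_13,11=11×66+1705=2431
r14: T_14,8=8×1899612+5715424=20912320; T_14,9=9×359502+1899612=5135130; T_14,10=10×39325+359502=752752; T_14,11=11×2431+39325=66066
Read S(14,8) = 20912320, S(14,9) = 5135130, S(14,10) = 752752, S(14,11) = 66066.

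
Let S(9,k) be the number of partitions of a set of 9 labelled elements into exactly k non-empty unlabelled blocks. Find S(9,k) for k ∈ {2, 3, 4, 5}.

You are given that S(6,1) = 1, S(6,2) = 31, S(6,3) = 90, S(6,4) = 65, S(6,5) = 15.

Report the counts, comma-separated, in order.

r7: T_7,1=1×1+0=1; T_7,2=2×31+1=63; T_7,3=3×90+31=301; T_7,4=4×65+90=350; T_7,5=5×15+65=140
r8: T_8,1=1×1+0=1; T_8,2=2×63+1=127; T_8,3=3×301+63=966; T_8,4=4×350+301=1701; T_8,5=5×140+350=1050
r9: T_9,2=2×127+1=255; T_9,3=3×966+127=3025; T_9,4=4×1701+966=7770; T_9,5=5×1050+1701=6951
Read S(9,2) = 255, S(9,3) = 3025, S(9,4) = 7770, S(9,5) = 6951.

255, 3025, 7770, 6951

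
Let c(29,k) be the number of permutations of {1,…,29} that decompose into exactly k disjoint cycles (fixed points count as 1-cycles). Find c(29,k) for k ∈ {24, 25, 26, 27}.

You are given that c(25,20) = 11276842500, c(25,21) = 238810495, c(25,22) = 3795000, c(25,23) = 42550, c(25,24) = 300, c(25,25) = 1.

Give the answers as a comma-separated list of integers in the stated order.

i=26: T(26,21)=11276842500+25·238810495=17247104875 | T(26,22)=238810495+25·3795000=333685495 | T(26,23)=3795000+25·42550=4858750 | T(26,24)=42550+25·300=50050 | T(26,25)=300+25·1=325 | T(26,26)=1+25·0=1
i=27: T(27,22)=17247104875+26·333685495=25922927745 | T(27,23)=333685495+26·4858750=460012995 | T(27,24)=4858750+26·50050=6160050 | T(27,25)=50050+26·325=58500 | T(27,26)=325+26·1=351 | T(27,27)=1+26·0=1
i=28: T(28,23)=25922927745+27·460012995=38343278610 | T(28,24)=460012995+27·6160050=626334345 | T(28,25)=6160050+27·58500=7739550 | T(28,26)=58500+27·351=67977 | T(28,27)=351+27·1=378
i=29: T(29,24)=38343278610+28·626334345=55880640270 | T(29,25)=626334345+28·7739550=843041745 | T(29,26)=7739550+28·67977=9642906 | T(29,27)=67977+28·378=78561
Read c(29,24) = 55880640270, c(29,25) = 843041745, c(29,26) = 9642906, c(29,27) = 78561.

55880640270, 843041745, 9642906, 78561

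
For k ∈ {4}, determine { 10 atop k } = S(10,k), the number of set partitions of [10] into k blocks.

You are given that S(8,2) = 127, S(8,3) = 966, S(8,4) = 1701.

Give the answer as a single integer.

34105

row 9: T[9][3]=3·966+127=3025  T[9][4]=4·1701+966=7770
row 10: T[10][4]=4·7770+3025=34105
Read S(10,4) = 34105.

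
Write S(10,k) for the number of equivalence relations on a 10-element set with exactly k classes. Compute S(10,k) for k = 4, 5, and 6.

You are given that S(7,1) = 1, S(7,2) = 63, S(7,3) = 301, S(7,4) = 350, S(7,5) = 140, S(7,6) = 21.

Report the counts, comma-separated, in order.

34105, 42525, 22827

[8] T[8,2]:2*63+1=127 · T[8,3]:3*301+63=966 · T[8,4]:4*350+301=1701 · T[8,5]:5*140+350=1050 · T[8,6]:6*21+140=266
[9] T[9,3]:3*966+127=3025 · T[9,4]:4*1701+966=7770 · T[9,5]:5*1050+1701=6951 · T[9,6]:6*266+1050=2646
[10] T[10,4]:4*7770+3025=34105 · T[10,5]:5*6951+7770=42525 · T[10,6]:6*2646+6951=22827
Read S(10,4) = 34105, S(10,5) = 42525, S(10,6) = 22827.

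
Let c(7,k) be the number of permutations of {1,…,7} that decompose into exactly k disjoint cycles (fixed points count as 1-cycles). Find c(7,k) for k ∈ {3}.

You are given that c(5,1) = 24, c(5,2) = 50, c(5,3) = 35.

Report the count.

1624

[6] T[6,2]:5*50+24=274 · T[6,3]:5*35+50=225
[7] T[7,3]:6*225+274=1624
Read c(7,3) = 1624.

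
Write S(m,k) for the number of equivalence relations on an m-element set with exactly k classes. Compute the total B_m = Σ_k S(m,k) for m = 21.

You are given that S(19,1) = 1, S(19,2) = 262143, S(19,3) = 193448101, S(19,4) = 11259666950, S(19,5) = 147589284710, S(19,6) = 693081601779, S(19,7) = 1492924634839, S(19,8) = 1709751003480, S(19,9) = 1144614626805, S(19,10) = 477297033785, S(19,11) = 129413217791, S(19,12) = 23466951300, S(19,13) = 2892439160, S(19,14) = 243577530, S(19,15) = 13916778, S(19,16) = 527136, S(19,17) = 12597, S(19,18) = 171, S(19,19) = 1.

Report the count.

r20: T_20,1=1×1+0=1; T_20,2=2×262143+1=524287; T_20,3=3×193448101+262143=580606446; T_20,4=4×11259666950+193448101=45232115901; T_20,5=5×147589284710+11259666950=749206090500; T_20,6=6×693081601779+147589284710=4306078895384; T_20,7=7×1492924634839+693081601779=11143554045652; T_20,8=8×1709751003480+1492924634839=15170932662679; T_20,9=9×1144614626805+1709751003480=12011282644725; T_20,10=10×477297033785+1144614626805=5917584964655; T_20,11=11×129413217791+477297033785=1900842429486; T_20,12=12×23466951300+129413217791=411016633391; T_20,13=13×2892439160+23466951300=61068660380; T_20,14=14×243577530+2892439160=6302524580; T_20,15=15×13916778+243577530=452329200; T_20,16=16×527136+13916778=22350954; T_20,17=17×12597+527136=741285; T_20,18=18×171+12597=15675; T_20,19=19×1+171=190; T_20,20=20×0+1=1
r21: T_21,1=1×1+0=1; T_21,2=2×524287+1=1048575; T_21,3=3×580606446+524287=1742343625; T_21,4=4×45232115901+580606446=181509070050; T_21,5=5×749206090500+45232115901=3791262568401; T_21,6=6×4306078895384+749206090500=26585679462804; T_21,7=7×11143554045652+4306078895384=82310957214948; T_21,8=8×15170932662679+11143554045652=132511015347084; T_21,9=9×12011282644725+15170932662679=123272476465204; T_21,10=10×5917584964655+12011282644725=71187132291275; T_21,11=11×1900842429486+5917584964655=26826851689001; T_21,12=12×411016633391+1900842429486=6833042030178; T_21,13=13×61068660380+411016633391=1204909218331; T_21,14=14×6302524580+61068660380=149304004500; T_21,15=15×452329200+6302524580=13087462580; T_21,16=16×22350954+452329200=809944464; T_21,17=17×741285+22350954=34952799; T_21,18=18×15675+741285=1023435; T_21,19=19×190+15675=19285; T_21,20=20×1+190=210; T_21,21=21×0+1=1
B_21 = ΣS(21,k) = 1+1048575+1742343625+181509070050+3791262568401+26585679462804+82310957214948+132511015347084+123272476465204+71187132291275+26826851689001+6833042030178+1204909218331+149304004500+13087462580+809944464+34952799+1023435+19285+210+1 = 474869816156751

474869816156751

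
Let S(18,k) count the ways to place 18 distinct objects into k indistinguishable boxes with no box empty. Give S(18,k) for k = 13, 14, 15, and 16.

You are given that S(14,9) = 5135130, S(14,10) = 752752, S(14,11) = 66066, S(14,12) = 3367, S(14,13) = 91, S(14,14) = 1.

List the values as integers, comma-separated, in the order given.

row 15: T[15][10]=10·752752+5135130=12662650  T[15][11]=11·66066+752752=1479478  T[15][12]=12·3367+66066=106470  T[15][13]=13·91+3367=4550  T[15][14]=14·1+91=105  T[15][15]=15·0+1=1
row 16: T[16][11]=11·1479478+12662650=28936908  T[16][12]=12·106470+1479478=2757118  T[16][13]=13·4550+106470=165620  T[16][14]=14·105+4550=6020  T[16][15]=15·1+105=120  T[16][16]=16·0+1=1
row 17: T[17][12]=12·2757118+28936908=62022324  T[17][13]=13·165620+2757118=4910178  T[17][14]=14·6020+165620=249900  T[17][15]=15·120+6020=7820  T[17][16]=16·1+120=136
row 18: T[18][13]=13·4910178+62022324=125854638  T[18][14]=14·249900+4910178=8408778  T[18][15]=15·7820+249900=367200  T[18][16]=16·136+7820=9996
Read S(18,13) = 125854638, S(18,14) = 8408778, S(18,15) = 367200, S(18,16) = 9996.

125854638, 8408778, 367200, 9996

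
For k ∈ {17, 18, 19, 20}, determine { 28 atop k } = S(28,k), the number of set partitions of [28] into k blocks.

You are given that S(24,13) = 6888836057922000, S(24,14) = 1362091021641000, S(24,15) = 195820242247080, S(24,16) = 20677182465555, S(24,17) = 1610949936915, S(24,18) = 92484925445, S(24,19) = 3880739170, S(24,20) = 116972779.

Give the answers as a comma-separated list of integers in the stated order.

898741468057510350, 94432767017711850, 7626292886912700, 474194413703010

row 25: T[25][14]=14·1362091021641000+6888836057922000=25958110360896000  T[25][15]=15·195820242247080+1362091021641000=4299394655347200  T[25][16]=16·20677182465555+195820242247080=526655161695960  T[25][17]=17·1610949936915+20677182465555=48063331393110  T[25][18]=18·92484925445+1610949936915=3275678594925  T[25][19]=19·3880739170+92484925445=166218969675  T[25][20]=20·116972779+3880739170=6220194750
row 26: T[26][15]=15·4299394655347200+25958110360896000=90449030191104000  T[26][16]=16·526655161695960+4299394655347200=12725877242482560  T[26][17]=17·48063331393110+526655161695960=1343731795378830  T[26][18]=18·3275678594925+48063331393110=107025546101760  T[26][19]=19·166218969675+3275678594925=6433839018750  T[26][20]=20·6220194750+166218969675=290622864675
row 27: T[27][16]=16·12725877242482560+90449030191104000=294063066070824960  T[27][17]=17·1343731795378830+12725877242482560=35569317763922670  T[27][18]=18·107025546101760+1343731795378830=3270191625210510  T[27][19]=19·6433839018750+107025546101760=229268487458010  T[27][20]=20·290622864675+6433839018750=12246296312250
row 28: T[28][17]=17·35569317763922670+294063066070824960=898741468057510350  T[28][18]=18·3270191625210510+35569317763922670=94432767017711850  T[28][19]=19·229268487458010+3270191625210510=7626292886912700  T[28][20]=20·12246296312250+229268487458010=474194413703010
Read S(28,17) = 898741468057510350, S(28,18) = 94432767017711850, S(28,19) = 7626292886912700, S(28,20) = 474194413703010.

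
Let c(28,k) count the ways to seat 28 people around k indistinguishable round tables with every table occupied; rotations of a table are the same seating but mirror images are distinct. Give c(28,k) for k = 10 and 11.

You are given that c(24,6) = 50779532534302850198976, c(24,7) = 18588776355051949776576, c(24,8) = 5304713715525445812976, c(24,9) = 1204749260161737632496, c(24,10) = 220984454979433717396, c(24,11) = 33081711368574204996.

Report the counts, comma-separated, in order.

i=25: T(25,7)=50779532534302850198976+24·18588776355051949776576=496910165055549644836800 | T(25,8)=18588776355051949776576+24·5304713715525445812976=145901905527662649288000 | T(25,9)=5304713715525445812976+24·1204749260161737632496=34218695959407148992880 | T(25,10)=1204749260161737632496+24·220984454979433717396=6508376179668146850000 | T(25,11)=220984454979433717396+24·33081711368574204996=1014945527825214637300
i=26: T(26,8)=496910165055549644836800+25·145901905527662649288000=4144457803247115877036800 | T(26,9)=145901905527662649288000+25·34218695959407148992880=1001369304512841374110000 | T(26,10)=34218695959407148992880+25·6508376179668146850000=196928100451110820242880 | T(26,11)=6508376179668146850000+25·1014945527825214637300=31882014375298512782500
i=27: T(27,9)=4144457803247115877036800+26·1001369304512841374110000=30180059720580991603896800 | T(27,10)=1001369304512841374110000+26·196928100451110820242880=6121499916241722700424880 | T(27,11)=196928100451110820242880+26·31882014375298512782500=1025860474208872152587880
i=28: T(28,10)=30180059720580991603896800+27·6121499916241722700424880=195460557459107504515368560 | T(28,11)=6121499916241722700424880+27·1025860474208872152587880=33819732719881270820297640
Read c(28,10) = 195460557459107504515368560, c(28,11) = 33819732719881270820297640.

195460557459107504515368560, 33819732719881270820297640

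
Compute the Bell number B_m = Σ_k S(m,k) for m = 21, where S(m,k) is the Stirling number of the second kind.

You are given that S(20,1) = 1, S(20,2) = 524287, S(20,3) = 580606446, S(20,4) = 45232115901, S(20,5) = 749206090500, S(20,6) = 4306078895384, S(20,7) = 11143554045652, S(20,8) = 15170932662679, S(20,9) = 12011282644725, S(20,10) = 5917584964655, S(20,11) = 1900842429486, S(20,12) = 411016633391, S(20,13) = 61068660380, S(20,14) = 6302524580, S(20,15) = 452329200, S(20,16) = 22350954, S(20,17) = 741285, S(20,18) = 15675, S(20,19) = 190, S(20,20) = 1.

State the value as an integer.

r21: T_21,1=1×1+0=1; T_21,2=2×524287+1=1048575; T_21,3=3×580606446+524287=1742343625; T_21,4=4×45232115901+580606446=181509070050; T_21,5=5×749206090500+45232115901=3791262568401; T_21,6=6×4306078895384+749206090500=26585679462804; T_21,7=7×11143554045652+4306078895384=82310957214948; T_21,8=8×15170932662679+11143554045652=132511015347084; T_21,9=9×12011282644725+15170932662679=123272476465204; T_21,10=10×5917584964655+12011282644725=71187132291275; T_21,11=11×1900842429486+5917584964655=26826851689001; T_21,12=12×411016633391+1900842429486=6833042030178; T_21,13=13×61068660380+411016633391=1204909218331; T_21,14=14×6302524580+61068660380=149304004500; T_21,15=15×452329200+6302524580=13087462580; T_21,16=16×22350954+452329200=809944464; T_21,17=17×741285+22350954=34952799; T_21,18=18×15675+741285=1023435; T_21,19=19×190+15675=19285; T_21,20=20×1+190=210; T_21,21=21×0+1=1
B_21 = ΣS(21,k) = 1+1048575+1742343625+181509070050+3791262568401+26585679462804+82310957214948+132511015347084+123272476465204+71187132291275+26826851689001+6833042030178+1204909218331+149304004500+13087462580+809944464+34952799+1023435+19285+210+1 = 474869816156751

474869816156751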